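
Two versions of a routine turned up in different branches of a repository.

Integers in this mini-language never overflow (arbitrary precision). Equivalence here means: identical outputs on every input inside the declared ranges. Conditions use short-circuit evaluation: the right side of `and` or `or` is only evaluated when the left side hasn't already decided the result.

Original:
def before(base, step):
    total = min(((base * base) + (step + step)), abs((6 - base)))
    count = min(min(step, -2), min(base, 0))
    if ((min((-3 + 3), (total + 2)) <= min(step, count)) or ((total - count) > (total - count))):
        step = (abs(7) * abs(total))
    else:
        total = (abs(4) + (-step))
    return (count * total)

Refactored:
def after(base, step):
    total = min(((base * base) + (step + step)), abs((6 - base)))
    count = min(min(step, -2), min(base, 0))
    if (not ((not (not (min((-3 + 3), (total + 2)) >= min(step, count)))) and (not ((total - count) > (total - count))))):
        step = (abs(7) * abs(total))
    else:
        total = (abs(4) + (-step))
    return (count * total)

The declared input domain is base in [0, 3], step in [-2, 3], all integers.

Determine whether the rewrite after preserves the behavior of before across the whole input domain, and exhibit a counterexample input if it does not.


Input base=0, step=-2: 8 from before versus -12 from after.
verdict: not equivalent; witness: base=0, step=-2


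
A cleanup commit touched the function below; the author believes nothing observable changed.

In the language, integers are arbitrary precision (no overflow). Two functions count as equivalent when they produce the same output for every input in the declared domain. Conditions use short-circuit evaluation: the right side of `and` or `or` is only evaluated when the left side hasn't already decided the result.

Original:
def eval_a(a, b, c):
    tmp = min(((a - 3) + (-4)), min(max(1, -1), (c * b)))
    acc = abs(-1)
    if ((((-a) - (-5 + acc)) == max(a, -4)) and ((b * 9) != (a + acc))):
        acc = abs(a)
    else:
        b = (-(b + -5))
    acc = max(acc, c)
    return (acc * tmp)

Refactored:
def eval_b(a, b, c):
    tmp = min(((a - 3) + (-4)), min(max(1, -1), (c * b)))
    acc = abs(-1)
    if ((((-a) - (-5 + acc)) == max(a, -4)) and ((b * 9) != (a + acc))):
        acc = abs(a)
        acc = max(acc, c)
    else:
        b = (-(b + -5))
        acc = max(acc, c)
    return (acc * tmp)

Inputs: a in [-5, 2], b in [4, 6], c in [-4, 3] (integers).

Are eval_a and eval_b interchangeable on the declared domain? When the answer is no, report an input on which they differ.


Equivalent — the differences include min/max/abs usage differs, plus statement counts differ, yet no declared input distinguishes the two.
As a probe, take a=-4, b=4, c=-4: eval_a runs tmp=-16, then acc=1, then ((((-a) - (-5 + acc)) == max(a, -4)) and ((b * 9) != (a + acc))) is false, then b=1, then acc=1, then returns -16; eval_b runs tmp=-16, then acc=1, then ((((-a) - (-5 + acc)) == max(a, -4)) and ((b * 9) != (a + acc))) is false, then b=1, then acc=1, then returns -16; both end at -16.
Every one of the 192 inputs gives matching results.
verdict: equivalent


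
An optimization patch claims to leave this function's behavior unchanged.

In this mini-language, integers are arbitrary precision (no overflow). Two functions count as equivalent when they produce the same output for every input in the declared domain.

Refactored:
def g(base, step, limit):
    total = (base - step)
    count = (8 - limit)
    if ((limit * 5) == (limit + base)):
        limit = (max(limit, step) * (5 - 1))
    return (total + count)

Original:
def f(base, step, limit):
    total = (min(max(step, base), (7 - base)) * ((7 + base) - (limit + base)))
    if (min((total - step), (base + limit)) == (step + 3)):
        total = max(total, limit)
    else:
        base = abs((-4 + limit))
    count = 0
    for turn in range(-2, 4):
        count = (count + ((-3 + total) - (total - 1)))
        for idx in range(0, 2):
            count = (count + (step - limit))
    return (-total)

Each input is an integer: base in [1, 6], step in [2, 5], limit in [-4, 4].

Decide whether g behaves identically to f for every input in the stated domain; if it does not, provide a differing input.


There is a counterexample at base=1, step=2, limit=-4: -22 on one side, 11 on the other.
f: total = 22; (min((total - step), (base + limit)) == (step + 3)) -> false; base = 8; count = 0; [turn=-2]; count = -2; [idx=0]; count = 4; [idx=1]; count = 10; [turn=-1]; count = 8; [idx=0]; count = 14; [idx=1]; count = 20; [turn=0]; count = 18; [idx=0]; count = 24; [idx=1]; count = 30; [turn=1]; count = 28; [idx=0]; count = 34; [idx=1]; count = 40; [turn=2]; count = 38; [idx=0]; count = 44; [idx=1]; count = 50; [turn=3]; count = 48; [idx=0]; count = 54; [idx=1]; count = 60; return -22
g: total = -1; count = 12; ((limit * 5) == (limit + base)) -> false; return 11
verdict: not equivalent; witness: base=1, step=2, limit=-4


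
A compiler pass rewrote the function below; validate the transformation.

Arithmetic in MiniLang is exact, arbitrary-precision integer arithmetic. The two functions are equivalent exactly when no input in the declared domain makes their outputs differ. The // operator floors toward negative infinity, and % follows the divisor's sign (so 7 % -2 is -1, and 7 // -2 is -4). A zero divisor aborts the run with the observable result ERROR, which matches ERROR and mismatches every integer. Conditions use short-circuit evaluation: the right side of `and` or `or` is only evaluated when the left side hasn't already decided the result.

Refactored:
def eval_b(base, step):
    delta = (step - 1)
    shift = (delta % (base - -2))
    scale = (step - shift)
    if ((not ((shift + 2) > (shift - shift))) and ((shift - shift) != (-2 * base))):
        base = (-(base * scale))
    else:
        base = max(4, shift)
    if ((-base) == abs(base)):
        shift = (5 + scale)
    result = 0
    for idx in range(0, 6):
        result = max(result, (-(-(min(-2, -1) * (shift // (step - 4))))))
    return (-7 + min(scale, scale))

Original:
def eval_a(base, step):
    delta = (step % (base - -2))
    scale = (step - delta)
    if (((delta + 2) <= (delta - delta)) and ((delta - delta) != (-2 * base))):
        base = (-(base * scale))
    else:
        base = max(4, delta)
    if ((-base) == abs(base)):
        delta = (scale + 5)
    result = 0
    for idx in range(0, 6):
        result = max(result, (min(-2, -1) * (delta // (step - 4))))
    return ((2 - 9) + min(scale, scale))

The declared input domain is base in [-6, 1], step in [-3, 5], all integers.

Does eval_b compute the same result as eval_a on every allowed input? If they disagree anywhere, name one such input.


Run the pair on base=-6, step=-3.
eval_a: delta=-3, then scale=0, then (((delta + 2) <= (delta - delta)) and ((delta - delta) != (-2 * base))) is true, then base=0, then ((-base) == abs(base)) is true, then delta=5, then result=0, then (idx=0), then result=2, then (idx=1), then result=2, then (idx=2), then result=2, then (idx=3), then result=2, then (idx=4), then result=2, then (idx=5), then result=2, then returns -7
eval_b: delta=-4, then shift=0, then scale=-3, then ((not ((shift + 2) > (shift - shift))) and ((shift - shift) != (-2 * base))) is false, then base=4, then ((-base) == abs(base)) is false, then result=0, then (idx=0), then result=0, then (idx=1), then result=0, then (idx=2), then result=0, then (idx=3), then result=0, then (idx=4), then result=0, then (idx=5), then result=0, then returns -10
-7 vs -10 — the two versions disagree here.
verdict: not equivalent; witness: base=-6, step=-3


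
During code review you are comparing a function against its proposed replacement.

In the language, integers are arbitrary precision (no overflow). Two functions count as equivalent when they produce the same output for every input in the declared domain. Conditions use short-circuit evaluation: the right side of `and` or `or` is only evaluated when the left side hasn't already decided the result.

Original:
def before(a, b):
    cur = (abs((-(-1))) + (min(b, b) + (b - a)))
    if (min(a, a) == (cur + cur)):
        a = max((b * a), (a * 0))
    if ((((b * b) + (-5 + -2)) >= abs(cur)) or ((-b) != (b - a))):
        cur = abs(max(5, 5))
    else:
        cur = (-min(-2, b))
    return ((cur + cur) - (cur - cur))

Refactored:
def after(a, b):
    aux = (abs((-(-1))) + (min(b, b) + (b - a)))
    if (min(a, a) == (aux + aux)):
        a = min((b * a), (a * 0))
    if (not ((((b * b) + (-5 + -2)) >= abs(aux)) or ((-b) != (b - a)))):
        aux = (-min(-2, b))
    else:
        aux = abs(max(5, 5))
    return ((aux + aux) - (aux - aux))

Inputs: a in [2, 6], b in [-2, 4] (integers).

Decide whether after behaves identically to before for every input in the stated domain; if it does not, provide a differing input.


Try a=2, b=1.
before: cur=1, then (min(a, a) == (cur + cur)) is true, then a=2, then ((((b * b) + (-5 + -2)) >= abs(cur)) or ((-b) != (b - a))) is false, then cur=2, then returns 4
after: aux=1, then (min(a, a) == (aux + aux)) is true, then a=0, then (not ((((b * b) + (-5 + -2)) >= abs(aux)) or ((-b) != (b - a)))) is false, then aux=5, then returns 10
4 against 10: the behavior changed.
verdict: not equivalent; witness: a=2, b=1


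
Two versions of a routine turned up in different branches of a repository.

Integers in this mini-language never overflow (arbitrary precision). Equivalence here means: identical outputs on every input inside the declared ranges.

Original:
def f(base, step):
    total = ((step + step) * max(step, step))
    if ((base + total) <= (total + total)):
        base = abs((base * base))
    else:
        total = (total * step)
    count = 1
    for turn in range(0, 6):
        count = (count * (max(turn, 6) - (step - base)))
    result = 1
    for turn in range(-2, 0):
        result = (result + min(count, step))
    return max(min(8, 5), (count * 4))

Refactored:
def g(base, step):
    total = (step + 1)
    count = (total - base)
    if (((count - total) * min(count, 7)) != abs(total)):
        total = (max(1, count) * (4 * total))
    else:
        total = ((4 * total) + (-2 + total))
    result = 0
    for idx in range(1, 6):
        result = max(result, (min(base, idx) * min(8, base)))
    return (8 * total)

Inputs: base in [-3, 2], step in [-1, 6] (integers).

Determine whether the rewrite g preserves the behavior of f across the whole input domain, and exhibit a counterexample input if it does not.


At base=-3, step=-1: f gives 67108864, g gives 0.
verdict: not equivalent; witness: base=-3, step=-1


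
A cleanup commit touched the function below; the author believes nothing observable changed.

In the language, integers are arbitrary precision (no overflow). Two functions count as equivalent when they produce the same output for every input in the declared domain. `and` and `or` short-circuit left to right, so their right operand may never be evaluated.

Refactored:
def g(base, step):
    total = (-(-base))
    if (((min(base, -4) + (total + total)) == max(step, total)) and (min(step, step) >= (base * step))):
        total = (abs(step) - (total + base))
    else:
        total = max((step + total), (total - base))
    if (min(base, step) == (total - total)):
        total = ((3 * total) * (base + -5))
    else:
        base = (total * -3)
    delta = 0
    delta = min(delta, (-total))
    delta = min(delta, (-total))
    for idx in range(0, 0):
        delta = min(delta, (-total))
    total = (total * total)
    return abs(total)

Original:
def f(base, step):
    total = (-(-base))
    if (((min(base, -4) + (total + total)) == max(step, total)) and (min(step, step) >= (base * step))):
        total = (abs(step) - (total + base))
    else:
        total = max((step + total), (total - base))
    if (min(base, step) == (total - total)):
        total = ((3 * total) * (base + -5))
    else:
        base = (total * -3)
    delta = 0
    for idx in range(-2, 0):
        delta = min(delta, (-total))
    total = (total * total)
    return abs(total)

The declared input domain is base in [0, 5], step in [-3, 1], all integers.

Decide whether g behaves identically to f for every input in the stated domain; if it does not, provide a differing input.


Equivalent — the differences include loop structure differs; statement counts differ; min/max/abs usage differs, yet no declared input distinguishes the two.
Tracing base=4, step=1: f: total becomes 4; next (((min(base, -4) + (total + total)) == max(step, total)) and (min(step, step) >= (base * step))) evaluates to false; next total becomes 5; next (min(base, step) == (total - total)) evaluates to false; next base becomes -15; next delta becomes 0; next at idx=-2:; next delta becomes -5; next at idx=-1:; next delta becomes -5; next total becomes 25; next final value 25 | g: total becomes 4; next (((min(base, -4) + (total + total)) == max(step, total)) and (min(step, step) >= (base * step))) evaluates to false; next total becomes 5; next (min(base, step) == (total - total)) evaluates to false; next base becomes -15; next delta becomes 0; next delta becomes -5; next delta becomes -5; next idx never enters its loop body; next total becomes 25; next final value 25 — matching result 25.
Sweeping the whole domain (30 inputs) finds no disagreement.
verdict: equivalent


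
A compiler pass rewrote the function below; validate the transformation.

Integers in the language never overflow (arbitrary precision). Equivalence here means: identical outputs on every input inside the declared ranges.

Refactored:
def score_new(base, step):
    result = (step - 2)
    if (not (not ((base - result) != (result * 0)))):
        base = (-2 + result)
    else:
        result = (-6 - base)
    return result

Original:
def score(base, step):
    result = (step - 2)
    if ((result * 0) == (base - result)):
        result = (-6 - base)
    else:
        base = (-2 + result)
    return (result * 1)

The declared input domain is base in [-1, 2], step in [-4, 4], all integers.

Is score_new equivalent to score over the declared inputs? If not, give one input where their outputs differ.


Reading the diff, among the changes: boolean connective usage differs, arithmetic usage differs, constant usage differs, comparison usage differs.
Tracing base=-1, step=-3: score: result=-5, then ((result * 0) == (base - result)) is false, then base=-7, then returns -5 | score_new: result=-5, then (not (not ((base - result) != (result * 0)))) is true, then base=-7, then returns -5 — matching result -5.
Every one of the 36 inputs gives matching results.
verdict: equivalent


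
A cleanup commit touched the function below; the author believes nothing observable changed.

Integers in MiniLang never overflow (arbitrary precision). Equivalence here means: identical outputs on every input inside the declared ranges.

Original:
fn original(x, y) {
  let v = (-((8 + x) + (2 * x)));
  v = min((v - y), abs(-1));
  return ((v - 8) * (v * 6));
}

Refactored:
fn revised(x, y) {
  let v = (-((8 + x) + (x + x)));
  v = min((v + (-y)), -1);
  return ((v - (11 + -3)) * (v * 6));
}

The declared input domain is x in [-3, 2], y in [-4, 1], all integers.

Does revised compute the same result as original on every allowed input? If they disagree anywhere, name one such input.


Consider the input x=-3, y=-4.
original: v = 1; v = 1; return -42
revised: v = 1; v = -1; return 54
-42 against 54: the behavior changed.
verdict: not equivalent; witness: x=-3, y=-4


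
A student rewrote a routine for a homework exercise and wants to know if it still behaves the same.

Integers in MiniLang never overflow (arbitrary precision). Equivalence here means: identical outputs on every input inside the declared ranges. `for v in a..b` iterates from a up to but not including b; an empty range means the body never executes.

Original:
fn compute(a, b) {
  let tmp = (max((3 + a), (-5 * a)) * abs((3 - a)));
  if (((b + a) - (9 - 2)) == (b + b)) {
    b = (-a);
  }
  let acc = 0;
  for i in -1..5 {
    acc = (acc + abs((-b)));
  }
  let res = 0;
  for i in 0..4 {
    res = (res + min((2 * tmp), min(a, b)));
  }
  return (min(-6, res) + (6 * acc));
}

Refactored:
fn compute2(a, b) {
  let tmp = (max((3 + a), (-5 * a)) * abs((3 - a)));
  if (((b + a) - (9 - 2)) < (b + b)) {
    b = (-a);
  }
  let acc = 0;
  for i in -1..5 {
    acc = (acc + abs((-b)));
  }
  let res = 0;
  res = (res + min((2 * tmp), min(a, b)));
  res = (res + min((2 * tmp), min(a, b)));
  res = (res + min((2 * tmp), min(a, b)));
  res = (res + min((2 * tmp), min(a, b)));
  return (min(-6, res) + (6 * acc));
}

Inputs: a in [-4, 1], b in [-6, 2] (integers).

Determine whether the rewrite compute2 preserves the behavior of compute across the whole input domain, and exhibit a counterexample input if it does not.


Run the pair on a=-4, b=-6.
compute: tmp = 140; (((b + a) - (9 - 2)) == (b + b)) -> false; acc = 0; [i=-1]; acc = 6; [i=0]; acc = 12; [i=1]; acc = 18; [i=2]; acc = 24; [i=3]; acc = 30; [i=4]; acc = 36; res = 0; [i=0]; res = -6; [i=1]; res = -12; [i=2]; res = -18; [i=3]; res = -24; return 192
compute2: tmp = 140; (((b + a) - (9 - 2)) < (b + b)) -> true; b = 4; acc = 0; [i=-1]; acc = 4; [i=0]; acc = 8; [i=1]; acc = 12; [i=2]; acc = 16; [i=3]; acc = 20; [i=4]; acc = 24; res = 0; res = -4; res = -8; res = -12; res = -16; return 128
192 against 128: the behavior changed.
verdict: not equivalent; witness: a=-4, b=-6


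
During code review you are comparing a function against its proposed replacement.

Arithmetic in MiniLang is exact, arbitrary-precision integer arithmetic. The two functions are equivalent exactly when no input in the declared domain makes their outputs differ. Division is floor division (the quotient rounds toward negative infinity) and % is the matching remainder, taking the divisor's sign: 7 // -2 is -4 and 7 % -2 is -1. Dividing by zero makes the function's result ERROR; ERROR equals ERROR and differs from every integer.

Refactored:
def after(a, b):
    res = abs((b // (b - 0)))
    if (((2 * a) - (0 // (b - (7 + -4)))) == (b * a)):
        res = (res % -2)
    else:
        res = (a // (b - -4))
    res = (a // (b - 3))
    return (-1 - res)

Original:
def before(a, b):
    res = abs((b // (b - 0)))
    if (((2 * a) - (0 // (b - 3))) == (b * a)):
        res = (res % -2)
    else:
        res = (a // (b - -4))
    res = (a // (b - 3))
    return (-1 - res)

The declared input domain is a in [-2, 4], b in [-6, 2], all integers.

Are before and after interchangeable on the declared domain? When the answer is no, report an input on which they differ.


Changes here: arithmetic usage differs, plus constant usage differs; the full 63-point sweep finds no disagreement.
verdict: equivalent


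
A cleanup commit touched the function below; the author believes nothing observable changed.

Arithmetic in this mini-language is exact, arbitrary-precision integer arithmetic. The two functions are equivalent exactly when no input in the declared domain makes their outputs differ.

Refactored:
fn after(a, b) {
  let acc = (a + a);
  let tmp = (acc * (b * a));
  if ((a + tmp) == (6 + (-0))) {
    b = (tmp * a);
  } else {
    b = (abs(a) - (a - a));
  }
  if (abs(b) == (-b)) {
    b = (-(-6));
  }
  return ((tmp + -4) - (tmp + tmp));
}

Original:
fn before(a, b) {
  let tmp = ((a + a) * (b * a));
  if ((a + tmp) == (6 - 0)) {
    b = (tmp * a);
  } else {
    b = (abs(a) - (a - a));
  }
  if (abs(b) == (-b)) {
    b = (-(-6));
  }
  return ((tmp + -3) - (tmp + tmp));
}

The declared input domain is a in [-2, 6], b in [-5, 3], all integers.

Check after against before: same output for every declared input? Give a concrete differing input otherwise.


These are not equivalent — on a=-2, b=-5 the outputs split (37 vs 36).
before: tmp becomes -40; next ((a + tmp) == (6 - 0)) evaluates to false; next b becomes 2; next (abs(b) == (-b)) evaluates to false; next final value 37
after: acc becomes -4; next tmp becomes -40; next ((a + tmp) == (6 + (-0))) evaluates to false; next b becomes 2; next (abs(b) == (-b)) evaluates to false; next final value 36
verdict: not equivalent; witness: a=-2, b=-5


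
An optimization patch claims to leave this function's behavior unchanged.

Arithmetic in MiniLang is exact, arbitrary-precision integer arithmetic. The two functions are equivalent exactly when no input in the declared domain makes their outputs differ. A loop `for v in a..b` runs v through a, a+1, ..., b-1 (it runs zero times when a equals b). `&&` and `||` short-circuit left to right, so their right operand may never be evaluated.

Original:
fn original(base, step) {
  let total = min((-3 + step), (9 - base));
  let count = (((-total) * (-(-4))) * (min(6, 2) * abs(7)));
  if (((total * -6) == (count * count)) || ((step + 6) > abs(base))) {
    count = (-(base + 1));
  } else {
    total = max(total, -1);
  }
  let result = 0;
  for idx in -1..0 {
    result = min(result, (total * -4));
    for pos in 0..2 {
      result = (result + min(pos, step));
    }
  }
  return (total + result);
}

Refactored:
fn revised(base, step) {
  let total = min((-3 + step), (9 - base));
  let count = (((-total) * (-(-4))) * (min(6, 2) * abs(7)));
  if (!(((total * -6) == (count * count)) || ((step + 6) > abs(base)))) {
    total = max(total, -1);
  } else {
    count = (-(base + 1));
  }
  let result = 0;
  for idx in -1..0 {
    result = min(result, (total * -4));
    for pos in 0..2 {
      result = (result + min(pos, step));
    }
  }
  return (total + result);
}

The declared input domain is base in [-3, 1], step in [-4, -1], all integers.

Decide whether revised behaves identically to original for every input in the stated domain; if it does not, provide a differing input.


Equivalent — the differences include boolean connective usage differs, yet no declared input distinguishes the two.
Spot check at base=0, step=-1 — original: total := -4 | count := 224 | (((total * -6) == (count * count)) || ((step + 6) > abs(base))): true | count := -1 | result := 0 | iter idx=-1: | result := 0 | iter pos=0: | result := -1 | iter pos=1: | result := -2 | result -6. revised: total := -4 | count := 224 | (!(((total * -6) == (count * count)) || ((step + 6) > abs(base)))): false | count := -1 | result := 0 | iter idx=-1: | result := 0 | iter pos=0: | result := -1 | iter pos=1: | result := -2 | result -6. Both give -6.
An exhaustive pass over the 20 declared inputs shows identical outputs.
verdict: equivalent


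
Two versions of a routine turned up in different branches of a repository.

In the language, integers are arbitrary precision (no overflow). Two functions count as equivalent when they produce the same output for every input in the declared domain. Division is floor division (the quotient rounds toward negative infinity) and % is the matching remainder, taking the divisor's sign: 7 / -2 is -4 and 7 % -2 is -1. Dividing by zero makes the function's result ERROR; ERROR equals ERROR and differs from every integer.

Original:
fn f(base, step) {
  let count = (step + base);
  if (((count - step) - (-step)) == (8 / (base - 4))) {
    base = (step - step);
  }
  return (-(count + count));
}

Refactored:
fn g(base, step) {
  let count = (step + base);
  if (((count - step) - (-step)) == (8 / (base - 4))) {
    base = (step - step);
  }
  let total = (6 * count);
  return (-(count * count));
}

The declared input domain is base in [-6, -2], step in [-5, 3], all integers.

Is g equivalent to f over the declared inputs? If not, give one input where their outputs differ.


Input base=-6, step=-5: 22 from f versus -121 from g.
verdict: not equivalent; witness: base=-6, step=-5


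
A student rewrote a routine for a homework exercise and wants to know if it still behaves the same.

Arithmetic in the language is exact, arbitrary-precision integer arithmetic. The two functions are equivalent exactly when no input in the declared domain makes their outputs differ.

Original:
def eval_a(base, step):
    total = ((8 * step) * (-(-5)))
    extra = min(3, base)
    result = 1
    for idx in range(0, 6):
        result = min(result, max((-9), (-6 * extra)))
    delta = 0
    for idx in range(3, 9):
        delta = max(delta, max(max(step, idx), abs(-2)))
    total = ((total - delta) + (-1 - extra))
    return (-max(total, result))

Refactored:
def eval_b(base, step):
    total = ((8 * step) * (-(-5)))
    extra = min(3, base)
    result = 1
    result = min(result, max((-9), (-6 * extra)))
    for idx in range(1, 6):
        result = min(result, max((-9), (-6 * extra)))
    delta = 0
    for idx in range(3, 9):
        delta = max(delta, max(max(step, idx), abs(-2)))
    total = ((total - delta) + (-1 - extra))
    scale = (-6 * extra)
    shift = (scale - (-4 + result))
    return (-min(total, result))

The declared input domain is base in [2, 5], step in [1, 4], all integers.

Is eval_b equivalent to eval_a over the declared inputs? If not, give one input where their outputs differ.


On input base=2, step=1, eval_a returns -29 while eval_b returns 9.
verdict: not equivalent; witness: base=2, step=1


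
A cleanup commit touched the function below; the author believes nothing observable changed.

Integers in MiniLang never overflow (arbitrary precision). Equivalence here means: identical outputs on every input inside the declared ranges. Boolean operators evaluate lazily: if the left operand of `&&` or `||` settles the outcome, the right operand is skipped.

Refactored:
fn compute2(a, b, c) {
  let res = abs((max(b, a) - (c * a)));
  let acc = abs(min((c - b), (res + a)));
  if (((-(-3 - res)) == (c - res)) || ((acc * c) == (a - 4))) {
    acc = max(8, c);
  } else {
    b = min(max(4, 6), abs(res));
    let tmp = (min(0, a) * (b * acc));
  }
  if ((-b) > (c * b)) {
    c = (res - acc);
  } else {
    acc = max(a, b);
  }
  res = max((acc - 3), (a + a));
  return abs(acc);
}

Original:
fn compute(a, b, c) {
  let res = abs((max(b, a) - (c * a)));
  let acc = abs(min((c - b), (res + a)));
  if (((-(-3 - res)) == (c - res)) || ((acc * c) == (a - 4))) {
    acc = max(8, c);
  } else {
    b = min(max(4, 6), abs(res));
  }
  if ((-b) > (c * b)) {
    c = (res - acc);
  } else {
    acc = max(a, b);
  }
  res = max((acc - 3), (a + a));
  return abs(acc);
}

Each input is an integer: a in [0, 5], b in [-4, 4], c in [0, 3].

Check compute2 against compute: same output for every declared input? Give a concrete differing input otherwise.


Equivalent — the differences include statement counts differ, constant usage differs, min/max/abs usage differs, local variable names differ, arithmetic usage differs, yet no declared input distinguishes the two.
Tracing a=5, b=-1, c=0: compute: res = 5; acc = 1; (((-(-3 - res)) == (c - res)) || ((acc * c) == (a - 4))) -> false; b = 5; ((-b) > (c * b)) -> false; acc = 5; res = 10; return 5 | compute2: res = 5; acc = 1; (((-(-3 - res)) == (c - res)) || ((acc * c) == (a - 4))) -> false; b = 5; tmp = 0; ((-b) > (c * b)) -> false; acc = 5; res = 10; return 5 — matching result 5.
Checked all 216 inputs in the declared domain: the outputs agree on every one.
verdict: equivalent


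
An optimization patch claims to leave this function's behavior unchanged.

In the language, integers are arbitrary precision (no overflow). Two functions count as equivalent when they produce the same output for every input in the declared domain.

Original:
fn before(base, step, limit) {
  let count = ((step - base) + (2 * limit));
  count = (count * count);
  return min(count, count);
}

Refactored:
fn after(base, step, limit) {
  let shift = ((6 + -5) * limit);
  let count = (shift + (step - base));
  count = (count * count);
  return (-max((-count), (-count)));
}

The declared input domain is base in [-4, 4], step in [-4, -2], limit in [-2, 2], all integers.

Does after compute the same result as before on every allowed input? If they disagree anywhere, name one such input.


Consider the input base=-4, step=-4, limit=-2.
before: count becomes -4; next count becomes 16; next final value 16
after: shift becomes -2; next count becomes -2; next count becomes 4; next final value 4
16 and 4 differ, so these are not the same function on this domain.
verdict: not equivalent; witness: base=-4, step=-4, limit=-2


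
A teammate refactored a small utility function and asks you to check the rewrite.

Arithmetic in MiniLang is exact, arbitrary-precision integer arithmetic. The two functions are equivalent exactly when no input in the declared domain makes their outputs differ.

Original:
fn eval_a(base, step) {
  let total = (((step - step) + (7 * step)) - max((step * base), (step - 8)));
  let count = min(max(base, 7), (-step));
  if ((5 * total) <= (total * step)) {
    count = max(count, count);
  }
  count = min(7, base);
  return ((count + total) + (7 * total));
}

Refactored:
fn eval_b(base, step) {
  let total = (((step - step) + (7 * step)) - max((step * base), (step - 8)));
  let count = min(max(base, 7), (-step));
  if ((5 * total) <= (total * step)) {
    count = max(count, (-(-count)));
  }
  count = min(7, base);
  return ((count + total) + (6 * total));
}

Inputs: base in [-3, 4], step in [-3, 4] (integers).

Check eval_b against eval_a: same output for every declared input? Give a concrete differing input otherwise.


base=-3, step=-3 yields -243 from eval_a but -213 from eval_b.
verdict: not equivalent; witness: base=-3, step=-3


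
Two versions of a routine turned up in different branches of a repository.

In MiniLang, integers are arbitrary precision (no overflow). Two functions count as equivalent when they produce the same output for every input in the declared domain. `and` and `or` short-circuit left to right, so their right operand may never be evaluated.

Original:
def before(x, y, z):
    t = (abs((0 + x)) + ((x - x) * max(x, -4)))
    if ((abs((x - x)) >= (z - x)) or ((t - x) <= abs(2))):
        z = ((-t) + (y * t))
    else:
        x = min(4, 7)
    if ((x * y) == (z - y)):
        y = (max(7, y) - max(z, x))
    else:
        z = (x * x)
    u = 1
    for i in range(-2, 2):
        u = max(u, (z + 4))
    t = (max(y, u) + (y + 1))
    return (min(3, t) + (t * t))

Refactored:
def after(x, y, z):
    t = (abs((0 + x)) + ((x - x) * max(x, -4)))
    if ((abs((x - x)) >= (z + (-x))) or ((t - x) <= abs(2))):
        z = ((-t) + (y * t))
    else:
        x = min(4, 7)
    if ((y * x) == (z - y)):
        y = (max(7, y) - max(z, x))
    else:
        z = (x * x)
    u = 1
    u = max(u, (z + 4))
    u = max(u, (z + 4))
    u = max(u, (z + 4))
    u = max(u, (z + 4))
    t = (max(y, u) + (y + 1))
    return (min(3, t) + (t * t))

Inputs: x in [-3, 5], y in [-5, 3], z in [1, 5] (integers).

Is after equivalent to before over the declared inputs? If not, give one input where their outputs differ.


Although loop structure differs, and local variable names differ, and arithmetic usage differs, and min/max/abs usage differs, and statement counts differ, and constant usage differs, 405/405 inputs agree.
verdict: equivalent


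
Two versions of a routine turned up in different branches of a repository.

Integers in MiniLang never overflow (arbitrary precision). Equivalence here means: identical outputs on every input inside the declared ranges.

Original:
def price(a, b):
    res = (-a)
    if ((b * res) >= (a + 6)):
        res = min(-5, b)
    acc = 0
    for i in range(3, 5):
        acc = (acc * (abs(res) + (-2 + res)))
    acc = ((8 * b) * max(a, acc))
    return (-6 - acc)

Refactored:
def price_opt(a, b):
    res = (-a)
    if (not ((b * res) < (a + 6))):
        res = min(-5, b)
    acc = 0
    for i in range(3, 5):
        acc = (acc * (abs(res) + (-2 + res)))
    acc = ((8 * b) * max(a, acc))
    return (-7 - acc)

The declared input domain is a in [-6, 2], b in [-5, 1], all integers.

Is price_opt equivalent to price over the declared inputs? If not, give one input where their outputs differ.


These are not equivalent — on a=-6, b=-5 the outputs split (-6 vs -7).
price: res = 6; ((b * res) >= (a + 6)) -> false; acc = 0; [i=3]; acc = 0; [i=4]; acc = 0; acc = 0; return -6
price_opt: res = 6; (not ((b * res) < (a + 6))) -> false; acc = 0; [i=3]; acc = 0; [i=4]; acc = 0; acc = 0; return -7
verdict: not equivalent; witness: a=-6, b=-5


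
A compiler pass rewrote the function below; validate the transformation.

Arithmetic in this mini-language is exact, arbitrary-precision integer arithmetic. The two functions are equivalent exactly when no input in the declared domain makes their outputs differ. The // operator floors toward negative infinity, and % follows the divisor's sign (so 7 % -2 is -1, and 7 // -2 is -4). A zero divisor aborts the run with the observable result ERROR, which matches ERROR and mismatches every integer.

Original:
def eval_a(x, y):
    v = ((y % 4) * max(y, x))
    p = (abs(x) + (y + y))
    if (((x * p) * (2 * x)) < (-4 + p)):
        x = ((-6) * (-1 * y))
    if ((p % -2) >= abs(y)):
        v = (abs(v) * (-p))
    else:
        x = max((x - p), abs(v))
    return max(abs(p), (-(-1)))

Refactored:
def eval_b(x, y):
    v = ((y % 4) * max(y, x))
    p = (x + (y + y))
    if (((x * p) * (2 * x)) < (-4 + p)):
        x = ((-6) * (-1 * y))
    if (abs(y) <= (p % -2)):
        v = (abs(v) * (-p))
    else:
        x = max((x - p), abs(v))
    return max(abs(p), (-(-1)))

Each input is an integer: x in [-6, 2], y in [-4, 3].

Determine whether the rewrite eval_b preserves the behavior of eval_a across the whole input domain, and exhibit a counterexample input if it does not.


These are not equivalent — on x=-6, y=-4 the outputs split (2 vs 14).
eval_a: v = 0; p = -2; (((x * p) * (2 * x)) < (-4 + p)) -> true; x = -24; ((p % -2) >= abs(y)) -> false; x = 0; return 2
eval_b: v = 0; p = -14; (((x * p) * (2 * x)) < (-4 + p)) -> true; x = -24; (abs(y) <= (p % -2)) -> false; x = 0; return 14
verdict: not equivalent; witness: x=-6, y=-4


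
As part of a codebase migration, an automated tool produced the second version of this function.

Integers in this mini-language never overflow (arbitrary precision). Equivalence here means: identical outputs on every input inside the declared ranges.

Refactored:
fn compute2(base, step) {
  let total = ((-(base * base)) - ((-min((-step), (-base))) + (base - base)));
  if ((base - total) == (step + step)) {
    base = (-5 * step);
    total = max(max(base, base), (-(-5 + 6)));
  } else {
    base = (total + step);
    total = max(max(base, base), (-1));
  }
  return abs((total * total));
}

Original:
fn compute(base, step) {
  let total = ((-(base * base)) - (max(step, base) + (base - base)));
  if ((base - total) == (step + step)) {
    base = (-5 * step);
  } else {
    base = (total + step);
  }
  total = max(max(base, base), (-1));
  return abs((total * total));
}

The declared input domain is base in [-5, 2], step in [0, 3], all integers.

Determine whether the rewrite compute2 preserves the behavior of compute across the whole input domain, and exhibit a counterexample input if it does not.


Comparing the listings, the differences include: min/max/abs usage differs; also statement counts differ; also constant usage differs; also arithmetic usage differs.
Tracing base=1, step=1: compute: total := -2 | ((base - total) == (step + step)): false | base := -1 | total := -1 | result 1 | compute2: total := -2 | ((base - total) == (step + step)): false | base := -1 | total := -1 | result 1 — matching result 1.
Across all 32 domain points the two functions coincide.
verdict: equivalent


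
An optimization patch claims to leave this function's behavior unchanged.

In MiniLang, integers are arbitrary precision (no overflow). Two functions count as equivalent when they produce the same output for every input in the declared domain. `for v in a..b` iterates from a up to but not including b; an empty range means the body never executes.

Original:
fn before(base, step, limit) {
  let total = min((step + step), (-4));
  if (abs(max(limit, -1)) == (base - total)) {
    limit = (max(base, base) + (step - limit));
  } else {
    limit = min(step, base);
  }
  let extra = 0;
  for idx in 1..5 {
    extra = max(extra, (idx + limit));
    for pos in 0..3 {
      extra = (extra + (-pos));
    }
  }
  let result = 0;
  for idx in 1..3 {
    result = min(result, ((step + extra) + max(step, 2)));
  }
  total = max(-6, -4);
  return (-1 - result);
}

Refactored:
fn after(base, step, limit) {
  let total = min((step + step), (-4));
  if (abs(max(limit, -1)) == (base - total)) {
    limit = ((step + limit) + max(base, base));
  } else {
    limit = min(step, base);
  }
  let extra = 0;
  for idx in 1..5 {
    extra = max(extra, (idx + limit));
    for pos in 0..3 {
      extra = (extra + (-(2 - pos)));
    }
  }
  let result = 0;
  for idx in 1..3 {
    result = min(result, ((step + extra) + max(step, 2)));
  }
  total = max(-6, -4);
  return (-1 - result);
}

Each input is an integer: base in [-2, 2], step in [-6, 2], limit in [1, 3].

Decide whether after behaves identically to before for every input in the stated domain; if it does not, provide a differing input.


Consider the input base=-2, step=-2, limit=2.
before: total=-4, then (abs(max(limit, -1)) == (base - total)) is true, then limit=-6, then extra=0, then (idx=1), then extra=0, then (pos=0), then extra=0, then (pos=1), then extra=-1, then (pos=2), then extra=-3, then (idx=2), then extra=-3, then (pos=0), then extra=-3, then (pos=1), then extra=-4, then (pos=2), then extra=-6, then (idx=3), then extra=-3, then (pos=0), then extra=-3, then (pos=1), then extra=-4, then (pos=2), then extra=-6, then (idx=4), then extra=-2, then (pos=0), then extra=-2, then (pos=1), then extra=-3, then (pos=2), then extra=-5, then result=0, then (idx=1), then result=-5, then (idx=2), then result=-5, then total=-4, then returns 4
after: total=-4, then (abs(max(limit, -1)) == (base - total)) is true, then limit=-2, then extra=0, then (idx=1), then extra=0, then (pos=0), then extra=-2, then (pos=1), then extra=-3, then (pos=2), then extra=-3, then (idx=2), then extra=0, then (pos=0), then extra=-2, then (pos=1), then extra=-3, then (pos=2), then extra=-3, then (idx=3), then extra=1, then (pos=0), then extra=-1, then (pos=1), then extra=-2, then (pos=2), then extra=-2, then (idx=4), then extra=2, then (pos=0), then extra=0, then (pos=1), then extra=-1, then (pos=2), then extra=-1, then result=0, then (idx=1), then result=-1, then (idx=2), then result=-1, then total=-4, then returns 0
4 and 0 differ, so these are not the same function on this domain.
verdict: not equivalent; witness: base=-2, step=-2, limit=2


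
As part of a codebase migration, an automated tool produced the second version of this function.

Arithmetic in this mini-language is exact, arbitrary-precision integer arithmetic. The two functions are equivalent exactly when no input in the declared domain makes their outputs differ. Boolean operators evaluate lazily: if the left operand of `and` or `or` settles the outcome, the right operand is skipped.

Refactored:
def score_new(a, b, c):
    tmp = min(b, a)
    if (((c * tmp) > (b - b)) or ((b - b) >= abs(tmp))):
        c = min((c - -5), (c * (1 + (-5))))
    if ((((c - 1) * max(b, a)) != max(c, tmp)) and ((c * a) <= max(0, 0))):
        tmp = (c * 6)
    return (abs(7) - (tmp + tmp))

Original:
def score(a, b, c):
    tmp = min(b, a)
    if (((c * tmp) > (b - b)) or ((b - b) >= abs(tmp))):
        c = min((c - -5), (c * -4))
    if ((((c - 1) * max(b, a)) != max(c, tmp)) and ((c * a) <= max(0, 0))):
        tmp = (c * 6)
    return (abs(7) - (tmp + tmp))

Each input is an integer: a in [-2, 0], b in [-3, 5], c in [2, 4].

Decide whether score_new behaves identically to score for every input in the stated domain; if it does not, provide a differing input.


Reading the diff, among the changes: constant usage differs; arithmetic usage differs.
One worked example (a=-2, b=-2, c=2) — score: tmp becomes -2; next (((c * tmp) > (b - b)) or ((b - b) >= abs(tmp))) evaluates to false; next ((((c - 1) * max(b, a)) != max(c, tmp)) and ((c * a) <= max(0, 0))) evaluates to true; next tmp becomes 12; next final value -17; score_new: tmp becomes -2; next (((c * tmp) > (b - b)) or ((b - b) >= abs(tmp))) evaluates to false; next ((((c - 1) * max(b, a)) != max(c, tmp)) and ((c * a) <= max(0, 0))) evaluates to true; next tmp becomes 12; next final value -17; agreement on -17.
An exhaustive pass over the 81 declared inputs shows identical outputs.
verdict: equivalent
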